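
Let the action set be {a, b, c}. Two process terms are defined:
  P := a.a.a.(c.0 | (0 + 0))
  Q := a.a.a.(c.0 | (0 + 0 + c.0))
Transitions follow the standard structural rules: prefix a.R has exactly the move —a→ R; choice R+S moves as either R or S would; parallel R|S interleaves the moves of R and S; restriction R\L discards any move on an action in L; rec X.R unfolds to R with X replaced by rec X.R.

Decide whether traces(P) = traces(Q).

traces(P) ≠ traces(Q) — witness ⟨aaacc⟩

Reachable graph of P (5 states):
  s0 = a.a.a.(c.0 | (0 + 0)) | —a→ s1
  s1 = a.a.(c.0 | (0 + 0)) | —a→ s2
  s2 = a.(c.0 | (0 + 0)) | —a→ s3
  s3 = c.0 | (0 + 0) | —c→ s4
  s4 = 0 | (0 + 0) | ·
Reachable graph of Q (7 states):
  t0 = a.a.a.(c.0 | (0 + 0 + c.0)) | —a→ t1
  t1 = a.a.(c.0 | (0 + 0 + c.0)) | —a→ t2
  t2 = a.(c.0 | (0 + 0 + c.0)) | —a→ t3
  t3 = c.0 | (0 + 0 + c.0) | —c→ t4, —c→ t5
  t4 = 0 | (0 + 0 + c.0) | —c→ t6
  t5 = c.0 | 0 | —c→ t6
  t6 = 0 | 0 | ·
Run σ = ⟨aaacc⟩ on Q: start {t0}
  step 1 (a): {t1}
  step 2 (a): {t2}
  step 3 (a): {t3}
  step 4 (c): {t4, t5}
  step 5 (c): {t6}
  — Q admits the full trace.
Run σ = ⟨aaacc⟩ on P: start {s0}
  step 1 (a): {s1}
  step 2 (a): {s2}
  step 3 (a): {s3}
  step 4 (c): {s4}
  step 5 (c): no successor for P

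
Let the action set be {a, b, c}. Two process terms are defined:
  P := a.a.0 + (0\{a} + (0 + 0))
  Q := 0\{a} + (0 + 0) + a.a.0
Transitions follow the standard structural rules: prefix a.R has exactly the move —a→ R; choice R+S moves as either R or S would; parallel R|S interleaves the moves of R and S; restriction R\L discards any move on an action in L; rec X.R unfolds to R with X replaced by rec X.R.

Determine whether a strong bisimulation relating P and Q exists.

bisimilar

P's transition system — 3 states:
  s0 = a.a.0 + (0\{a} + (0 + 0)) | -a-> s1
  s1 = a.0 | -a-> s2
  s2 = 0 | ·
Q's transition system — 3 states:
  t0 = 0\{a} + (0 + 0) + a.a.0 | -a-> t1
  t1 = a.0 | -a-> t2
  t2 = 0 | ·
Bisimilarity quotient blocks:
  B0 = {s0, t0}
  B1 = {s1, t1}
  B2 = {s2, t2}
s0 ∈ B0, t0 ∈ B0 → same block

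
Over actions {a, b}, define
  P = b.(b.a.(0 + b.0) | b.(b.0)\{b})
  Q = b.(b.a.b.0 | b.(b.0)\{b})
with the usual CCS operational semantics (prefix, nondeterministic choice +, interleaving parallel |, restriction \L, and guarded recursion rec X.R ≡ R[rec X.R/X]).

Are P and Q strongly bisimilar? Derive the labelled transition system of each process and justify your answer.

P ~ Q

Reachable graph of P (9 states):
  m0 = b.(b.a.(0 + b.0) | b.(b.0)\{b}) | --b--▸ m1
  m1 = b.a.(0 + b.0) | b.(b.0)\{b} | --b--▸ m2, --b--▸ m3
  m2 = a.(0 + b.0) | b.(b.0)\{b} | --a--▸ m4, --b--▸ m5
  m3 = b.a.(0 + b.0) | (b.0)\{b} | --b--▸ m5
  m4 = (0 + b.0) | b.(b.0)\{b} | --b--▸ m6, --b--▸ m7
  m5 = a.(0 + b.0) | (b.0)\{b} | --a--▸ m6
  m6 = (0 + b.0) | (b.0)\{b} | --b--▸ m8
  m7 = 0 | b.(b.0)\{b} | --b--▸ m8
  m8 = 0 | (b.0)\{b} | deadlocked
Reachable graph of Q (9 states):
  n0 = b.(b.a.b.0 | b.(b.0)\{b}) | --b--▸ n1
  n1 = b.a.b.0 | b.(b.0)\{b} | --b--▸ n2, --b--▸ n3
  n2 = a.b.0 | b.(b.0)\{b} | --a--▸ n4, --b--▸ n5
  n3 = b.a.b.0 | (b.0)\{b} | --b--▸ n5
  n4 = b.0 | b.(b.0)\{b} | --b--▸ n6, --b--▸ n7
  n5 = a.b.0 | (b.0)\{b} | --a--▸ n7
  n6 = 0 | b.(b.0)\{b} | --b--▸ n8
  n7 = b.0 | (b.0)\{b} | --b--▸ n8
  n8 = 0 | (b.0)\{b} | deadlocked
Bisimilarity quotient blocks:
  B0 = {m0, n0}
  B1 = {m1, n1}
  B2 = {m3, n3}
  B3 = {m5, n5}
  B4 = {m6, m7, n6, n7}
  B5 = {m8, n8}
  B6 = {m2, n2}
  B7 = {m4, n4}
m0 ∈ B0, n0 ∈ B0 → same block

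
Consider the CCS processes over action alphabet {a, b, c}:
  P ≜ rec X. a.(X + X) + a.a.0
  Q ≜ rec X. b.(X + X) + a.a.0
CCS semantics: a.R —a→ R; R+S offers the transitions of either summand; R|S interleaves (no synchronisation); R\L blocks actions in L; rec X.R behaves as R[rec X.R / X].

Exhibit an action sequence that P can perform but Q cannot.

LTS(P): 4 reachable states
  s0 = rec X. a.(X + X) + a.a.0 ⊢ --a--▸ s1, --a--▸ s2
  s1 = (rec X. a.(X + X) + a.a.0) + (rec X. a.(X + X) + a.a.0) ⊢ --a--▸ s1, --a--▸ s2
  s2 = a.0 ⊢ --a--▸ s3
  s3 = 0 ⊢ stopped
LTS(Q): 4 reachable states
  t0 = rec X. b.(X + X) + a.a.0 ⊢ --a--▸ t1, --b--▸ t2
  t1 = a.0 ⊢ --a--▸ t3
  t2 = (rec X. b.(X + X) + a.a.0) + (rec X. b.(X + X) + a.a.0) ⊢ --a--▸ t1, --b--▸ t2
  t3 = 0 ⊢ stopped
Run σ = ⟨aaa⟩ on P: start {s0}
  after a @ step 1: {s1, s2}
  after a @ step 2: {s1, s2, s3}
  after a @ step 3: {s1, s2, s3}
  P completes σ.
Run σ = ⟨aaa⟩ on Q: start {t0}
  after a @ step 1: {t1}
  after a @ step 2: {t3}
  after a @ step 3: no successor for Q

aaa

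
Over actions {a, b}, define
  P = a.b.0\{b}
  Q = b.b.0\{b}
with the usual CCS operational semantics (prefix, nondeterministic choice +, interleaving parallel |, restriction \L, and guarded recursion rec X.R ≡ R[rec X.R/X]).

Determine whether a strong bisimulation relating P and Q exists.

P ≁ Q

P's transition system — 3 states:
  s0 = a.b.0\{b} :: ··a··> s1
  s1 = b.0\{b} :: ··b··> s2
  s2 = 0\{b} :: stopped
Q's transition system — 3 states:
  t0 = b.b.0\{b} :: ··b··> t1
  t1 = b.0\{b} :: ··b··> t2
  t2 = 0\{b} :: stopped
Coarsest stable partition (strong bisimilarity classes):
  B0 = {s0}
  B1 = {s1, t1}
  B2 = {s2, t2}
  B3 = {t0}
s0 ∈ B0, t0 ∈ B3 → different blocks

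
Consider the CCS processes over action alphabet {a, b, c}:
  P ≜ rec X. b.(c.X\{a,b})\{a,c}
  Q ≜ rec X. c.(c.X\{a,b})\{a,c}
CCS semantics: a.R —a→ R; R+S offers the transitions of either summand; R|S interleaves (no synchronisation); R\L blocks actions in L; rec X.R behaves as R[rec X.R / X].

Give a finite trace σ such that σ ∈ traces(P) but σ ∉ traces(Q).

b

P's transition system — 2 states:
  m0 = rec X. b.(c.X\{a,b})\{a,c} | —b→ m1
  m1 = (c.(rec X. b.(c.X\{a,b})\{a,c})\{a,b})\{a,c} | ∅
Q's transition system — 2 states:
  n0 = rec X. c.(c.X\{a,b})\{a,c} | —c→ n1
  n1 = (c.(rec X. c.(c.X\{a,b})\{a,c})\{a,b})\{a,c} | ∅
Executing b from P (initial set {m0}):
  step 1 (b): {m1}
  ✓ P
Executing b from Q (initial set {n0}):
  step 1 (b): ∅ (Q stuck)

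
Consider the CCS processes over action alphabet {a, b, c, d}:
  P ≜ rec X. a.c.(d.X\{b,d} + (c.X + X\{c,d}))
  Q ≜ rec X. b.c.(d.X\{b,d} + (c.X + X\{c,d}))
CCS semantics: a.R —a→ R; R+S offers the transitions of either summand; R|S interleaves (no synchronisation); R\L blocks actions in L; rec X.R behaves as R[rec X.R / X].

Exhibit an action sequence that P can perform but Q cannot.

Reachable graph of P (8 states):
  m0 = rec X. a.c.(d.X\{b,d} + (c.X + X\{c,d})) has moves —a→ m1
  m1 = c.(d.(rec X. a.c.(d.X\{b,d} + (c.X + X\{c,d})))\{b,d} + (c.(rec X. a.c.(d.X\{b,d} + (c.X + X\{c,d}))) + (rec X. a.c.(d.X\{b,d} + (c.X + X\{c,d})))\{c,d})) has moves —c→ m2
  m2 = d.(rec X. a.c.(d.X\{b,d} + (c.X + X\{c,d})))\{b,d} + (c.(rec X. a.c.(d.X\{b,d} + (c.X + X\{c,d}))) + (rec X. a.c.(d.X\{b,d} + (c.X + X\{c,d})))\{c,d}) has moves —a→ m3, —c→ m0, —d→ m4
  m3 = (c.(d.(rec X. a.c.(d.X\{b,d} + (c.X + X\{c,d})))\{b,d} + (c.(rec X. a.c.(d.X\{b,d} + (c.X + X\{c,d}))) + (rec X. a.c.(d.X\{b,d} + (c.X + X\{c,d})))\{c,d})))\{c,d} has moves deadlocked
  m4 = (rec X. a.c.(d.X\{b,d} + (c.X + X\{c,d})))\{b,d} has moves —a→ m5
  m5 = (c.(d.(rec X. a.c.(d.X\{b,d} + (c.X + X\{c,d})))\{b,d} + (c.(rec X. a.c.(d.X\{b,d} + (c.X + X\{c,d}))) + (rec X. a.c.(d.X\{b,d} + (c.X + X\{c,d})))\{c,d})))\{b,d} has moves —c→ m6
  m6 = (d.(rec X. a.c.(d.X\{b,d} + (c.X + X\{c,d})))\{b,d} + (c.(rec X. a.c.(d.X\{b,d} + (c.X + X\{c,d}))) + (rec X. a.c.(d.X\{b,d} + (c.X + X\{c,d})))\{c,d}))\{b,d} has moves —a→ m7, —c→ m4
  m7 = (c.(d.(rec X. a.c.(d.X\{b,d} + (c.X + X\{c,d})))\{b,d} + (c.(rec X. a.c.(d.X\{b,d} + (c.X + X\{c,d}))) + (rec X. a.c.(d.X\{b,d} + (c.X + X\{c,d})))\{c,d})))\{c,d}\{b,d} has moves deadlocked
Reachable graph of Q (5 states):
  n0 = rec X. b.c.(d.X\{b,d} + (c.X + X\{c,d})) has moves —b→ n1
  n1 = c.(d.(rec X. b.c.(d.X\{b,d} + (c.X + X\{c,d})))\{b,d} + (c.(rec X. b.c.(d.X\{b,d} + (c.X + X\{c,d}))) + (rec X. b.c.(d.X\{b,d} + (c.X + X\{c,d})))\{c,d})) has moves —c→ n2
  n2 = d.(rec X. b.c.(d.X\{b,d} + (c.X + X\{c,d})))\{b,d} + (c.(rec X. b.c.(d.X\{b,d} + (c.X + X\{c,d}))) + (rec X. b.c.(d.X\{b,d} + (c.X + X\{c,d})))\{c,d}) has moves —b→ n3, —c→ n0, —d→ n4
  n3 = (c.(d.(rec X. b.c.(d.X\{b,d} + (c.X + X\{c,d})))\{b,d} + (c.(rec X. b.c.(d.X\{b,d} + (c.X + X\{c,d}))) + (rec X. b.c.(d.X\{b,d} + (c.X + X\{c,d})))\{c,d})))\{c,d} has moves deadlocked
  n4 = (rec X. b.c.(d.X\{b,d} + (c.X + X\{c,d})))\{b,d} has moves deadlocked
Run σ = ⟨a⟩ on P: start {m0}
  [1] a ⇒ {m1}
  — P admits the full trace.
Run σ = ⟨a⟩ on Q: start {n0}
  [1] a ⇒ no successor for Q

a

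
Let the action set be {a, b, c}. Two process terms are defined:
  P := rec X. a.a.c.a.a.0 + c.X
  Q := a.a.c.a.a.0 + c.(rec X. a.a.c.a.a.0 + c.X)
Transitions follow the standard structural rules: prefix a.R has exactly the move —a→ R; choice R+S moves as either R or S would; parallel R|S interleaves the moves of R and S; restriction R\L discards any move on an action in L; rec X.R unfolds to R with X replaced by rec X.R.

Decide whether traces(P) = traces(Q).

LTS(P): 6 reachable states
  s0 = rec X. a.a.c.a.a.0 + c.X ⊢ =a=> s1, =c=> s0
  s1 = a.c.a.a.0 ⊢ =a=> s2
  s2 = c.a.a.0 ⊢ =c=> s3
  s3 = a.a.0 ⊢ =a=> s4
  s4 = a.0 ⊢ =a=> s5
  s5 = 0 ⊢ deadlocked
LTS(Q): 7 reachable states
  t0 = a.a.c.a.a.0 + c.(rec X. a.a.c.a.a.0 + c.X) ⊢ =a=> t1, =c=> t2
  t1 = a.c.a.a.0 ⊢ =a=> t3
  t2 = rec X. a.a.c.a.a.0 + c.X ⊢ =a=> t1, =c=> t2
  t3 = c.a.a.0 ⊢ =c=> t4
  t4 = a.a.0 ⊢ =a=> t5
  t5 = a.0 ⊢ =a=> t6
  t6 = 0 ⊢ deadlocked
Partition-refinement fixed point:
  B0 = {s0, t0, t2}
  B1 = {s1, t1}
  B2 = {s2, t3}
  B3 = {s3, t4}
  B4 = {s4, t5}
  B5 = {s5, t6}
s0 ∈ B0, t0 ∈ B0 → same block
Bisimilar ⇒ trace-equivalent.

trace-equivalent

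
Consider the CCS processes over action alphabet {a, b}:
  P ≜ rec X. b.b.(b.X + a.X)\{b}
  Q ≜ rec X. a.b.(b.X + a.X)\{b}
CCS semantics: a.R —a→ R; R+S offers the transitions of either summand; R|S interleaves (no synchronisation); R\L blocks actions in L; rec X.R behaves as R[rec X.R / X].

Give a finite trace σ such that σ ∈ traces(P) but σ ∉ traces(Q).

b

P's transition system — 4 states:
  p0 = rec X. b.b.(b.X + a.X)\{b} → —b→ p1
  p1 = b.(b.(rec X. b.b.(b.X + a.X)\{b}) + a.(rec X. b.b.(b.X + a.X)\{b}))\{b} → —b→ p2
  p2 = (b.(rec X. b.b.(b.X + a.X)\{b}) + a.(rec X. b.b.(b.X + a.X)\{b}))\{b} → —a→ p3
  p3 = (rec X. b.b.(b.X + a.X)\{b})\{b} → deadlocked
Q's transition system — 5 states:
  q0 = rec X. a.b.(b.X + a.X)\{b} → —a→ q1
  q1 = b.(b.(rec X. a.b.(b.X + a.X)\{b}) + a.(rec X. a.b.(b.X + a.X)\{b}))\{b} → —b→ q2
  q2 = (b.(rec X. a.b.(b.X + a.X)\{b}) + a.(rec X. a.b.(b.X + a.X)\{b}))\{b} → —a→ q3
  q3 = (rec X. a.b.(b.X + a.X)\{b})\{b} → —a→ q4
  q4 = (b.(b.(rec X. a.b.(b.X + a.X)\{b}) + a.(rec X. a.b.(b.X + a.X)\{b}))\{b})\{b} → deadlocked
Run σ = ⟨b⟩ on P: start {p0}
  step 1 (b): {p1}
  ✓ P
Run σ = ⟨b⟩ on Q: start {q0}
  step 1 (b): ∅  — Q cannot continue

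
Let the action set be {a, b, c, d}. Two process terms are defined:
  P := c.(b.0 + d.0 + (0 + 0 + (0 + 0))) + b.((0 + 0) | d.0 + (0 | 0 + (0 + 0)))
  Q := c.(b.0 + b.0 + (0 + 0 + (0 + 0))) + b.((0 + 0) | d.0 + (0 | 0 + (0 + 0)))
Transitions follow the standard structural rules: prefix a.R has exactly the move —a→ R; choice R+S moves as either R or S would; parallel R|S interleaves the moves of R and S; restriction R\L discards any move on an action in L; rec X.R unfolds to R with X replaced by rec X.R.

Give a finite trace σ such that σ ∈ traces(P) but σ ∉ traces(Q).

LTS(P): 5 reachable states
  u0 = c.(b.0 + d.0 + (0 + 0 + (0 + 0))) + b.((0 + 0) | d.0 + (0 | 0 + (0 + 0))) :: -b-> u1, -c-> u2
  u1 = (0 + 0) | d.0 + (0 | 0 + (0 + 0)) :: -d-> u3
  u2 = b.0 + d.0 + (0 + 0 + (0 + 0)) :: -b-> u4, -d-> u4
  u3 = (0 + 0) | 0 :: ·
  u4 = 0 :: ·
LTS(Q): 5 reachable states
  v0 = c.(b.0 + b.0 + (0 + 0 + (0 + 0))) + b.((0 + 0) | d.0 + (0 | 0 + (0 + 0))) :: -b-> v1, -c-> v2
  v1 = (0 + 0) | d.0 + (0 | 0 + (0 + 0)) :: -d-> v3
  v2 = b.0 + b.0 + (0 + 0 + (0 + 0)) :: -b-> v4
  v3 = (0 + 0) | 0 :: ·
  v4 = 0 :: ·
Run σ = ⟨cd⟩ on P: start {u0}
  after c @ step 1: {u2}
  after d @ step 2: {u4}
  P completes σ.
Run σ = ⟨cd⟩ on Q: start {v0}
  after c @ step 1: {v2}
  after d @ step 2: ∅  — Q cannot continue

cd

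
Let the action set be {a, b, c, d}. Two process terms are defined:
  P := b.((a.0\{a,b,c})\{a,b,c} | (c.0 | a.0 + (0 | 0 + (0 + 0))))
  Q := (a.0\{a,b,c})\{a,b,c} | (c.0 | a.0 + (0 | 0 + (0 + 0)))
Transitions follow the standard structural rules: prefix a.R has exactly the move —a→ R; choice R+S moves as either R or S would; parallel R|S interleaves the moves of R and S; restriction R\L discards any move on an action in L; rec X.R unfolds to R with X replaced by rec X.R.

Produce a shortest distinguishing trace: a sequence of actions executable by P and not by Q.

Reachable graph of P (5 states):
  m0 = b.((a.0\{a,b,c})\{a,b,c} | (c.0 | a.0 + (0 | 0 + (0 + 0)))) ⊢ ··b··> m1
  m1 = (a.0\{a,b,c})\{a,b,c} | (c.0 | a.0 + (0 | 0 + (0 + 0))) ⊢ ··a··> m2, ··c··> m3
  m2 = (a.0\{a,b,c})\{a,b,c} | (c.0 | 0) ⊢ ··c··> m4
  m3 = (a.0\{a,b,c})\{a,b,c} | (0 | a.0) ⊢ ··a··> m4
  m4 = (a.0\{a,b,c})\{a,b,c} | (0 | 0) ⊢ stopped
Reachable graph of Q (4 states):
  n0 = (a.0\{a,b,c})\{a,b,c} | (c.0 | a.0 + (0 | 0 + (0 + 0))) ⊢ ··a··> n1, ··c··> n2
  n1 = (a.0\{a,b,c})\{a,b,c} | (c.0 | 0) ⊢ ··c··> n3
  n2 = (a.0\{a,b,c})\{a,b,c} | (0 | a.0) ⊢ ··a··> n3
  n3 = (a.0\{a,b,c})\{a,b,c} | (0 | 0) ⊢ stopped
Executing b from P (initial set {m0}):
  [1] b ⇒ {m1}
  P completes σ.
Executing b from Q (initial set {n0}):
  [1] b ⇒ ∅ (Q stuck)

b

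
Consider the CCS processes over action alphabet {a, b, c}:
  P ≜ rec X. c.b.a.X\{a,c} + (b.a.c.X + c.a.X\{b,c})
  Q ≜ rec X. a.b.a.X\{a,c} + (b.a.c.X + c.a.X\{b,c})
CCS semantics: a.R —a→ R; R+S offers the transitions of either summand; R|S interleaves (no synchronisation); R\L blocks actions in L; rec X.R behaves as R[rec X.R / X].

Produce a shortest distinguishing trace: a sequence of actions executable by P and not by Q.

cb

Reachable graph of P (9 states):
  p0 = rec X. c.b.a.X\{a,c} + (b.a.c.X + c.a.X\{b,c}) → --b--▸ p1, --c--▸ p2, --c--▸ p3
  p1 = a.c.(rec X. c.b.a.X\{a,c} + (b.a.c.X + c.a.X\{b,c})) → --a--▸ p4
  p2 = a.(rec X. c.b.a.X\{a,c} + (b.a.c.X + c.a.X\{b,c}))\{b,c} → --a--▸ p5
  p3 = b.a.(rec X. c.b.a.X\{a,c} + (b.a.c.X + c.a.X\{b,c}))\{a,c} → --b--▸ p6
  p4 = c.(rec X. c.b.a.X\{a,c} + (b.a.c.X + c.a.X\{b,c})) → --c--▸ p0
  p5 = (rec X. c.b.a.X\{a,c} + (b.a.c.X + c.a.X\{b,c}))\{b,c} → ∅
  p6 = a.(rec X. c.b.a.X\{a,c} + (b.a.c.X + c.a.X\{b,c}))\{a,c} → --a--▸ p7
  p7 = (rec X. c.b.a.X\{a,c} + (b.a.c.X + c.a.X\{b,c}))\{a,c} → --b--▸ p8
  p8 = (a.c.(rec X. c.b.a.X\{a,c} + (b.a.c.X + c.a.X\{b,c})))\{a,c} → ∅
Reachable graph of Q (10 states):
  q0 = rec X. a.b.a.X\{a,c} + (b.a.c.X + c.a.X\{b,c}) → --a--▸ q1, --b--▸ q2, --c--▸ q3
  q1 = b.a.(rec X. a.b.a.X\{a,c} + (b.a.c.X + c.a.X\{b,c}))\{a,c} → --b--▸ q4
  q2 = a.c.(rec X. a.b.a.X\{a,c} + (b.a.c.X + c.a.X\{b,c})) → --a--▸ q5
  q3 = a.(rec X. a.b.a.X\{a,c} + (b.a.c.X + c.a.X\{b,c}))\{b,c} → --a--▸ q6
  q4 = a.(rec X. a.b.a.X\{a,c} + (b.a.c.X + c.a.X\{b,c}))\{a,c} → --a--▸ q7
  q5 = c.(rec X. a.b.a.X\{a,c} + (b.a.c.X + c.a.X\{b,c})) → --c--▸ q0
  q6 = (rec X. a.b.a.X\{a,c} + (b.a.c.X + c.a.X\{b,c}))\{b,c} → --a--▸ q8
  q7 = (rec X. a.b.a.X\{a,c} + (b.a.c.X + c.a.X\{b,c}))\{a,c} → --b--▸ q9
  q8 = (b.a.(rec X. a.b.a.X\{a,c} + (b.a.c.X + c.a.X\{b,c}))\{a,c})\{b,c} → ∅
  q9 = (a.c.(rec X. a.b.a.X\{a,c} + (b.a.c.X + c.a.X\{b,c})))\{a,c} → ∅
Trace ⟨cb⟩ through P, begin at {p0}:
  after c @ step 1: {p2, p3}
  after b @ step 2: {p6}
  ✓ P
Trace ⟨cb⟩ through Q, begin at {q0}:
  after c @ step 1: {q3}
  after b @ step 2: no successor for Q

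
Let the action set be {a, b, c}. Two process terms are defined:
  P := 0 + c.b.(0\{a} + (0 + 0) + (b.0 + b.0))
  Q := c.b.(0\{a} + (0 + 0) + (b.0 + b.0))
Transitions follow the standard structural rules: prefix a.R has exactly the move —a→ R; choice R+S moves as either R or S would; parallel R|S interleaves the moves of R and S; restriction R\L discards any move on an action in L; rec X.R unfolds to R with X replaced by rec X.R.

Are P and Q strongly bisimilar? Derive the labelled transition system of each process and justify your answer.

Reachable graph of P (4 states):
  u0 = 0 + c.b.(0\{a} + (0 + 0) + (b.0 + b.0)) :: =c=> u1
  u1 = b.(0\{a} + (0 + 0) + (b.0 + b.0)) :: =b=> u2
  u2 = 0\{a} + (0 + 0) + (b.0 + b.0) :: =b=> u3
  u3 = 0 :: deadlocked
Reachable graph of Q (4 states):
  v0 = c.b.(0\{a} + (0 + 0) + (b.0 + b.0)) :: =c=> v1
  v1 = b.(0\{a} + (0 + 0) + (b.0 + b.0)) :: =b=> v2
  v2 = 0\{a} + (0 + 0) + (b.0 + b.0) :: =b=> v3
  v3 = 0 :: deadlocked
Coarsest stable partition (strong bisimilarity classes):
  B0 = {u0, v0}
  B1 = {u1, v1}
  B2 = {u2, v2}
  B3 = {u3, v3}
u0 ∈ B0, v0 ∈ B0 → same block

bisimilar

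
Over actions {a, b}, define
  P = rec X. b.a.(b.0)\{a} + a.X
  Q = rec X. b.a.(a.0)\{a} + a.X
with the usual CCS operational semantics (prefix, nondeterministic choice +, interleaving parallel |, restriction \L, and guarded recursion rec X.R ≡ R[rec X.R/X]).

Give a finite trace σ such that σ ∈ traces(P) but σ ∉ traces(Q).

Reachable graph of P (4 states):
  s0 = rec X. b.a.(b.0)\{a} + a.X :: =a=> s0, =b=> s1
  s1 = a.(b.0)\{a} :: =a=> s2
  s2 = (b.0)\{a} :: =b=> s3
  s3 = 0\{a} :: stopped
Reachable graph of Q (3 states):
  t0 = rec X. b.a.(a.0)\{a} + a.X :: =a=> t0, =b=> t1
  t1 = a.(a.0)\{a} :: =a=> t2
  t2 = (a.0)\{a} :: stopped
Run σ = ⟨bab⟩ on P: start {s0}
  step 1 (b): {s1}
  step 2 (a): {s2}
  step 3 (b): {s3}
  P completes σ.
Run σ = ⟨bab⟩ on Q: start {t0}
  step 1 (b): {t1}
  step 2 (a): {t2}
  step 3 (b): ∅ (Q stuck)

bab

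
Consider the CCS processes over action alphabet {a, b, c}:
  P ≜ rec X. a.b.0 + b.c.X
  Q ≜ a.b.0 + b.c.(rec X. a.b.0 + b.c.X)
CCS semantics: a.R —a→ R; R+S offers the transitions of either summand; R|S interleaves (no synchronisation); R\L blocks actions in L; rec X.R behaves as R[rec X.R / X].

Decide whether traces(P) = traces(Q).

P's transition system — 4 states:
  s0 = rec X. a.b.0 + b.c.X has moves -a-> s1, -b-> s2
  s1 = b.0 has moves -b-> s3
  s2 = c.(rec X. a.b.0 + b.c.X) has moves -c-> s0
  s3 = 0 has moves deadlocked
Q's transition system — 5 states:
  t0 = a.b.0 + b.c.(rec X. a.b.0 + b.c.X) has moves -a-> t1, -b-> t2
  t1 = b.0 has moves -b-> t3
  t2 = c.(rec X. a.b.0 + b.c.X) has moves -c-> t4
  t3 = 0 has moves deadlocked
  t4 = rec X. a.b.0 + b.c.X has moves -a-> t1, -b-> t2
Coarsest stable partition (strong bisimilarity classes):
  B0 = {s0, t0, t4}
  B1 = {s1, t1}
  B2 = {s3, t3}
  B3 = {s2, t2}
s0 ∈ B0, t0 ∈ B0 → same block
Bisimilar ⇒ trace-equivalent.

traces(P) = traces(Q)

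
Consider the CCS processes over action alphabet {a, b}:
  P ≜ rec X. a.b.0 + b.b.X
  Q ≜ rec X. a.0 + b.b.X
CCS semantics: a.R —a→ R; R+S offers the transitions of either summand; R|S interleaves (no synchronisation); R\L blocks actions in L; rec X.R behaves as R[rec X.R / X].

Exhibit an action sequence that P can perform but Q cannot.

P's transition system — 4 states:
  p0 = rec X. a.b.0 + b.b.X :: --a--▸ p1, --b--▸ p2
  p1 = b.0 :: --b--▸ p3
  p2 = b.(rec X. a.b.0 + b.b.X) :: --b--▸ p0
  p3 = 0 :: (no moves)
Q's transition system — 3 states:
  q0 = rec X. a.0 + b.b.X :: --a--▸ q1, --b--▸ q2
  q1 = 0 :: (no moves)
  q2 = b.(rec X. a.0 + b.b.X) :: --b--▸ q0
Executing ab from P (initial set {p0}):
  [1] a ⇒ {p1}
  [2] b ⇒ {p3}
  P completes σ.
Executing ab from Q (initial set {q0}):
  [1] a ⇒ {q1}
  [2] b ⇒ ∅  — Q cannot continue

ab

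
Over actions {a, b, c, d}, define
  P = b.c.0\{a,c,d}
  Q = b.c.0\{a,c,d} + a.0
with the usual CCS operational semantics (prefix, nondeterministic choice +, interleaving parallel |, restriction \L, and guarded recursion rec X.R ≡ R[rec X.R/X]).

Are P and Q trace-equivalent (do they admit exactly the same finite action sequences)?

trace-distinct — witness ⟨a⟩

Reachable graph of P (3 states):
  u0 = b.c.0\{a,c,d} → =b=> u1
  u1 = c.0\{a,c,d} → =c=> u2
  u2 = 0\{a,c,d} → deadlocked
Reachable graph of Q (4 states):
  v0 = b.c.0\{a,c,d} + a.0 → =a=> v1, =b=> v2
  v1 = 0 → deadlocked
  v2 = c.0\{a,c,d} → =c=> v3
  v3 = 0\{a,c,d} → deadlocked
Trace ⟨a⟩ through Q, begin at {v0}:
  step 1 (a): {v1}
  Q completes σ.
Trace ⟨a⟩ through P, begin at {u0}:
  step 1 (a): no successor for P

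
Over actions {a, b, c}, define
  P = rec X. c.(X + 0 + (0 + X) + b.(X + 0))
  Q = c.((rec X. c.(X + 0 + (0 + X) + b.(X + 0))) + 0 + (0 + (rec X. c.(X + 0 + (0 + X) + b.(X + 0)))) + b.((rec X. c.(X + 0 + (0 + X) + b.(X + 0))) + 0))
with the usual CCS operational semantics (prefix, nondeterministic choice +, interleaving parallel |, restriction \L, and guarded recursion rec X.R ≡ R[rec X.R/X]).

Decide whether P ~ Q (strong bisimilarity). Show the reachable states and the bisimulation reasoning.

P ~ Q

P's transition system — 3 states:
  p0 = rec X. c.(X + 0 + (0 + X) + b.(X + 0)) :: -c-> p1
  p1 = (rec X. c.(X + 0 + (0 + X) + b.(X + 0))) + 0 + (0 + (rec X. c.(X + 0 + (0 + X) + b.(X + 0)))) + b.((rec X. c.(X + 0 + (0 + X) + b.(X + 0))) + 0) :: -b-> p2, -c-> p1
  p2 = (rec X. c.(X + 0 + (0 + X) + b.(X + 0))) + 0 :: -c-> p1
Q's transition system — 3 states:
  q0 = c.((rec X. c.(X + 0 + (0 + X) + b.(X + 0))) + 0 + (0 + (rec X. c.(X + 0 + (0 + X) + b.(X + 0)))) + b.((rec X. c.(X + 0 + (0 + X) + b.(X + 0))) + 0)) :: -c-> q1
  q1 = (rec X. c.(X + 0 + (0 + X) + b.(X + 0))) + 0 + (0 + (rec X. c.(X + 0 + (0 + X) + b.(X + 0)))) + b.((rec X. c.(X + 0 + (0 + X) + b.(X + 0))) + 0) :: -b-> q2, -c-> q1
  q2 = (rec X. c.(X + 0 + (0 + X) + b.(X + 0))) + 0 :: -c-> q1
Partition-refinement fixed point:
  B0 = {p0, p2, q0, q2}
  B1 = {p1, q1}
p0 ∈ B0, q0 ∈ B0 → same block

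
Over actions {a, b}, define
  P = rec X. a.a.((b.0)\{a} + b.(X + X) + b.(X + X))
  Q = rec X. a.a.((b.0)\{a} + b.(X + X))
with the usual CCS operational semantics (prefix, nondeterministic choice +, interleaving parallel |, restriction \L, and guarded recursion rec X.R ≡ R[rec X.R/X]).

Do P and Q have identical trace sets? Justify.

LTS(P): 5 reachable states
  u0 = rec X. a.a.((b.0)\{a} + b.(X + X) + b.(X + X)) :: --a--▸ u1
  u1 = a.((b.0)\{a} + b.((rec X. a.a.((b.0)\{a} + b.(X + X) + b.(X + X))) + (rec X. a.a.((b.0)\{a} + b.(X + X) + b.(X + X)))) + b.((rec X. a.a.((b.0)\{a} + b.(X + X) + b.(X + X))) + (rec X. a.a.((b.0)\{a} + b.(X + X) + b.(X + X))))) :: --a--▸ u2
  u2 = (b.0)\{a} + b.((rec X. a.a.((b.0)\{a} + b.(X + X) + b.(X + X))) + (rec X. a.a.((b.0)\{a} + b.(X + X) + b.(X + X)))) + b.((rec X. a.a.((b.0)\{a} + b.(X + X) + b.(X + X))) + (rec X. a.a.((b.0)\{a} + b.(X + X) + b.(X + X)))) :: --b--▸ u3, --b--▸ u4
  u3 = (rec X. a.a.((b.0)\{a} + b.(X + X) + b.(X + X))) + (rec X. a.a.((b.0)\{a} + b.(X + X) + b.(X + X))) :: --a--▸ u1
  u4 = 0\{a} :: deadlocked
LTS(Q): 5 reachable states
  v0 = rec X. a.a.((b.0)\{a} + b.(X + X)) :: --a--▸ v1
  v1 = a.((b.0)\{a} + b.((rec X. a.a.((b.0)\{a} + b.(X + X))) + (rec X. a.a.((b.0)\{a} + b.(X + X))))) :: --a--▸ v2
  v2 = (b.0)\{a} + b.((rec X. a.a.((b.0)\{a} + b.(X + X))) + (rec X. a.a.((b.0)\{a} + b.(X + X)))) :: --b--▸ v3, --b--▸ v4
  v3 = (rec X. a.a.((b.0)\{a} + b.(X + X))) + (rec X. a.a.((b.0)\{a} + b.(X + X))) :: --a--▸ v1
  v4 = 0\{a} :: deadlocked
Bisimilarity quotient blocks:
  B0 = {u0, u3, v0, v3}
  B1 = {u1, v1}
  B2 = {u2, v2}
  B3 = {u4, v4}
u0 ∈ B0, v0 ∈ B0 → same block
Bisimilar ⇒ trace-equivalent.

traces(P) = traces(Q)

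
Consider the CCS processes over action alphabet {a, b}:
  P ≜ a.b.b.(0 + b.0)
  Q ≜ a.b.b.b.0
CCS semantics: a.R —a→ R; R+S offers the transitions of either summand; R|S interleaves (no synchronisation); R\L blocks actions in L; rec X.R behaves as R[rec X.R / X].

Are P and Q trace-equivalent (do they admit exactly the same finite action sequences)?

P's transition system — 5 states:
  s0 = a.b.b.(0 + b.0) has moves -a-> s1
  s1 = b.b.(0 + b.0) has moves -b-> s2
  s2 = b.(0 + b.0) has moves -b-> s3
  s3 = 0 + b.0 has moves -b-> s4
  s4 = 0 has moves deadlocked
Q's transition system — 5 states:
  t0 = a.b.b.b.0 has moves -a-> t1
  t1 = b.b.b.0 has moves -b-> t2
  t2 = b.b.0 has moves -b-> t3
  t3 = b.0 has moves -b-> t4
  t4 = 0 has moves deadlocked
Partition-refinement fixed point:
  B0 = {s0, t0}
  B1 = {s1, t1}
  B2 = {s2, t2}
  B3 = {s3, t3}
  B4 = {s4, t4}
s0 ∈ B0, t0 ∈ B0 → same block
Bisimilar ⇒ trace-equivalent.

trace-equivalent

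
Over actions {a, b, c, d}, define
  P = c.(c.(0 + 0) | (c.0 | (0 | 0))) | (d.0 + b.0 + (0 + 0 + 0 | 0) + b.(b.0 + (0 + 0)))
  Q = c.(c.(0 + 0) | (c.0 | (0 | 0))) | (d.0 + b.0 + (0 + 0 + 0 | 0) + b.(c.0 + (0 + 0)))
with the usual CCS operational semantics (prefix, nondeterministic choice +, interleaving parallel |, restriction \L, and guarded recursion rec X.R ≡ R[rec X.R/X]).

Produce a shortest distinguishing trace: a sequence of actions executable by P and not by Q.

P's transition system — 15 states:
  u0 = c.(c.(0 + 0) | (c.0 | (0 | 0))) | (d.0 + b.0 + (0 + 0 + 0 | 0) + b.(b.0 + (0 + 0))) :: —b→ u1, —b→ u2, —c→ u3, —d→ u2
  u1 = c.(c.(0 + 0) | (c.0 | (0 | 0))) | (b.0 + (0 + 0)) :: —b→ u2, —c→ u4
  u2 = c.(c.(0 + 0) | (c.0 | (0 | 0))) | 0 :: —c→ u5
  u3 = c.(0 + 0) | (c.0 | (0 | 0)) | (d.0 + b.0 + (0 + 0 + 0 | 0) + b.(b.0 + (0 + 0))) :: —b→ u4, —b→ u5, —c→ u6, —c→ u7, —d→ u5
  u4 = c.(0 + 0) | (c.0 | (0 | 0)) | (b.0 + (0 + 0)) :: —b→ u5, —c→ u8, —c→ u9
  u5 = c.(0 + 0) | (c.0 | (0 | 0)) | 0 :: —c→ u10, —c→ u11
  u6 = (0 + 0) | (c.0 | (0 | 0)) | (d.0 + b.0 + (0 + 0 + 0 | 0) + b.(b.0 + (0 + 0))) :: —b→ u10, —b→ u8, —c→ u12, —d→ u10
  u7 = c.(0 + 0) | (0 | (0 | 0)) | (d.0 + b.0 + (0 + 0 + 0 | 0) + b.(b.0 + (0 + 0))) :: —b→ u11, —b→ u9, —c→ u12, —d→ u11
  u8 = (0 + 0) | (c.0 | (0 | 0)) | (b.0 + (0 + 0)) :: —b→ u10, —c→ u13
  u9 = c.(0 + 0) | (0 | (0 | 0)) | (b.0 + (0 + 0)) :: —b→ u11, —c→ u13
  u10 = (0 + 0) | (c.0 | (0 | 0)) | 0 :: —c→ u14
  u11 = c.(0 + 0) | (0 | (0 | 0)) | 0 :: —c→ u14
  u12 = (0 + 0) | (0 | (0 | 0)) | (d.0 + b.0 + (0 + 0 + 0 | 0) + b.(b.0 + (0 + 0))) :: —b→ u13, —b→ u14, —d→ u14
  u13 = (0 + 0) | (0 | (0 | 0)) | (b.0 + (0 + 0)) :: —b→ u14
  u14 = (0 + 0) | (0 | (0 | 0)) | 0 :: stopped
Q's transition system — 15 states:
  v0 = c.(c.(0 + 0) | (c.0 | (0 | 0))) | (d.0 + b.0 + (0 + 0 + 0 | 0) + b.(c.0 + (0 + 0))) :: —b→ v1, —b→ v2, —c→ v3, —d→ v2
  v1 = c.(c.(0 + 0) | (c.0 | (0 | 0))) | (c.0 + (0 + 0)) :: —c→ v2, —c→ v4
  v2 = c.(c.(0 + 0) | (c.0 | (0 | 0))) | 0 :: —c→ v5
  v3 = c.(0 + 0) | (c.0 | (0 | 0)) | (d.0 + b.0 + (0 + 0 + 0 | 0) + b.(c.0 + (0 + 0))) :: —b→ v4, —b→ v5, —c→ v6, —c→ v7, —d→ v5
  v4 = c.(0 + 0) | (c.0 | (0 | 0)) | (c.0 + (0 + 0)) :: —c→ v5, —c→ v8, —c→ v9
  v5 = c.(0 + 0) | (c.0 | (0 | 0)) | 0 :: —c→ v10, —c→ v11
  v6 = (0 + 0) | (c.0 | (0 | 0)) | (d.0 + b.0 + (0 + 0 + 0 | 0) + b.(c.0 + (0 + 0))) :: —b→ v10, —b→ v8, —c→ v12, —d→ v10
  v7 = c.(0 + 0) | (0 | (0 | 0)) | (d.0 + b.0 + (0 + 0 + 0 | 0) + b.(c.0 + (0 + 0))) :: —b→ v11, —b→ v9, —c→ v12, —d→ v11
  v8 = (0 + 0) | (c.0 | (0 | 0)) | (c.0 + (0 + 0)) :: —c→ v10, —c→ v13
  v9 = c.(0 + 0) | (0 | (0 | 0)) | (c.0 + (0 + 0)) :: —c→ v11, —c→ v13
  v10 = (0 + 0) | (c.0 | (0 | 0)) | 0 :: —c→ v14
  v11 = c.(0 + 0) | (0 | (0 | 0)) | 0 :: —c→ v14
  v12 = (0 + 0) | (0 | (0 | 0)) | (d.0 + b.0 + (0 + 0 + 0 | 0) + b.(c.0 + (0 + 0))) :: —b→ v13, —b→ v14, —d→ v14
  v13 = (0 + 0) | (0 | (0 | 0)) | (c.0 + (0 + 0)) :: —c→ v14
  v14 = (0 + 0) | (0 | (0 | 0)) | 0 :: stopped
Executing bb from P (initial set {u0}):
  [1] b ⇒ {u1, u2}
  [2] b ⇒ {u2}
  — P admits the full trace.
Executing bb from Q (initial set {v0}):
  [1] b ⇒ {v1, v2}
  [2] b ⇒ ∅  — Q cannot continue

bb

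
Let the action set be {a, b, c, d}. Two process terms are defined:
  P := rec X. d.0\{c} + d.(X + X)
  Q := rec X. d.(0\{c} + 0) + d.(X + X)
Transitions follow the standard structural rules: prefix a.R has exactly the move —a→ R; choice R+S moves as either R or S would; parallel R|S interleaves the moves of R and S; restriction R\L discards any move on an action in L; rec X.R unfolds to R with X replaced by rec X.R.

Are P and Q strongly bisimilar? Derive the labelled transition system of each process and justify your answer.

bisimilar

Reachable graph of P (3 states):
  s0 = rec X. d.0\{c} + d.(X + X) → =d=> s1, =d=> s2
  s1 = (rec X. d.0\{c} + d.(X + X)) + (rec X. d.0\{c} + d.(X + X)) → =d=> s1, =d=> s2
  s2 = 0\{c} → deadlocked
Reachable graph of Q (3 states):
  t0 = rec X. d.(0\{c} + 0) + d.(X + X) → =d=> t1, =d=> t2
  t1 = (rec X. d.(0\{c} + 0) + d.(X + X)) + (rec X. d.(0\{c} + 0) + d.(X + X)) → =d=> t1, =d=> t2
  t2 = 0\{c} + 0 → deadlocked
Partition-refinement fixed point:
  B0 = {s0, s1, t0, t1}
  B1 = {s2, t2}
s0 ∈ B0, t0 ∈ B0 → same block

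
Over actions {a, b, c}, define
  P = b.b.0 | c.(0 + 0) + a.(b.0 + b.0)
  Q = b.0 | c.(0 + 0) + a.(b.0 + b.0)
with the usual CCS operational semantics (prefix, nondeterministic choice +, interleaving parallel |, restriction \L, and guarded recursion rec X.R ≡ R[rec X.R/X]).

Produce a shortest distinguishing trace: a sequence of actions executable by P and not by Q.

bb

Reachable graph of P (8 states):
  s0 = b.b.0 | c.(0 + 0) + a.(b.0 + b.0) :: -a-> s1, -b-> s2, -c-> s3
  s1 = b.0 + b.0 :: -b-> s4
  s2 = b.0 | c.(0 + 0) :: -b-> s5, -c-> s6
  s3 = b.b.0 | (0 + 0) :: -b-> s6
  s4 = 0 :: stopped
  s5 = 0 | c.(0 + 0) :: -c-> s7
  s6 = b.0 | (0 + 0) :: -b-> s7
  s7 = 0 | (0 + 0) :: stopped
Reachable graph of Q (6 states):
  t0 = b.0 | c.(0 + 0) + a.(b.0 + b.0) :: -a-> t1, -b-> t2, -c-> t3
  t1 = b.0 + b.0 :: -b-> t4
  t2 = 0 | c.(0 + 0) :: -c-> t5
  t3 = b.0 | (0 + 0) :: -b-> t5
  t4 = 0 :: stopped
  t5 = 0 | (0 + 0) :: stopped
Executing bb from P (initial set {s0}):
  [1] b ⇒ {s2}
  [2] b ⇒ {s5}
  P completes σ.
Executing bb from Q (initial set {t0}):
  [1] b ⇒ {t2}
  [2] b ⇒ ∅  — Q cannot continue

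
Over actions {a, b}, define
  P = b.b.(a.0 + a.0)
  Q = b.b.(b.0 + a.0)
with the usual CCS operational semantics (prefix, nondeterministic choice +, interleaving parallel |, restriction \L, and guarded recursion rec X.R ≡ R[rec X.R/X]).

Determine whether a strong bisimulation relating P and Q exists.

NO

Reachable graph of P (4 states):
  s0 = b.b.(a.0 + a.0) has moves --b--▸ s1
  s1 = b.(a.0 + a.0) has moves --b--▸ s2
  s2 = a.0 + a.0 has moves --a--▸ s3
  s3 = 0 has moves ∅
Reachable graph of Q (4 states):
  t0 = b.b.(b.0 + a.0) has moves --b--▸ t1
  t1 = b.(b.0 + a.0) has moves --b--▸ t2
  t2 = b.0 + a.0 has moves --a--▸ t3, --b--▸ t3
  t3 = 0 has moves ∅
Coarsest stable partition (strong bisimilarity classes):
  B0 = {s0}
  B1 = {s1}
  B2 = {s2}
  B3 = {s3, t3}
  B4 = {t0}
  B5 = {t1}
  B6 = {t2}
s0 ∈ B0, t0 ∈ B4 → different blocks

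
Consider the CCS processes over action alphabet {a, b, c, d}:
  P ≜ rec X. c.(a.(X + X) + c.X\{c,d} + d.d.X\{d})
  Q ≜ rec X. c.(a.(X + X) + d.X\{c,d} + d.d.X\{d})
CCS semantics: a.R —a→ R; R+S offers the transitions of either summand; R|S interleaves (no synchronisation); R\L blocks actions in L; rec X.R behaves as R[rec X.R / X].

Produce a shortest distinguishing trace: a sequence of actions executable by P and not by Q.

cc

P's transition system — 9 states:
  u0 = rec X. c.(a.(X + X) + c.X\{c,d} + d.d.X\{d}) ⊢ --c--▸ u1
  u1 = a.((rec X. c.(a.(X + X) + c.X\{c,d} + d.d.X\{d})) + (rec X. c.(a.(X + X) + c.X\{c,d} + d.d.X\{d}))) + c.(rec X. c.(a.(X + X) + c.X\{c,d} + d.d.X\{d}))\{c,d} + d.d.(rec X. c.(a.(X + X) + c.X\{c,d} + d.d.X\{d}))\{d} ⊢ --a--▸ u2, --c--▸ u3, --d--▸ u4
  u2 = (rec X. c.(a.(X + X) + c.X\{c,d} + d.d.X\{d})) + (rec X. c.(a.(X + X) + c.X\{c,d} + d.d.X\{d})) ⊢ --c--▸ u1
  u3 = (rec X. c.(a.(X + X) + c.X\{c,d} + d.d.X\{d}))\{c,d} ⊢ deadlocked
  u4 = d.(rec X. c.(a.(X + X) + c.X\{c,d} + d.d.X\{d}))\{d} ⊢ --d--▸ u5
  u5 = (rec X. c.(a.(X + X) + c.X\{c,d} + d.d.X\{d}))\{d} ⊢ --c--▸ u6
  u6 = (a.((rec X. c.(a.(X + X) + c.X\{c,d} + d.d.X\{d})) + (rec X. c.(a.(X + X) + c.X\{c,d} + d.d.X\{d}))) + c.(rec X. c.(a.(X + X) + c.X\{c,d} + d.d.X\{d}))\{c,d} + d.d.(rec X. c.(a.(X + X) + c.X\{c,d} + d.d.X\{d}))\{d})\{d} ⊢ --a--▸ u7, --c--▸ u8
  u7 = ((rec X. c.(a.(X + X) + c.X\{c,d} + d.d.X\{d})) + (rec X. c.(a.(X + X) + c.X\{c,d} + d.d.X\{d})))\{d} ⊢ --c--▸ u6
  u8 = (rec X. c.(a.(X + X) + c.X\{c,d} + d.d.X\{d}))\{c,d}\{d} ⊢ deadlocked
Q's transition system — 8 states:
  v0 = rec X. c.(a.(X + X) + d.X\{c,d} + d.d.X\{d}) ⊢ --c--▸ v1
  v1 = a.((rec X. c.(a.(X + X) + d.X\{c,d} + d.d.X\{d})) + (rec X. c.(a.(X + X) + d.X\{c,d} + d.d.X\{d}))) + d.(rec X. c.(a.(X + X) + d.X\{c,d} + d.d.X\{d}))\{c,d} + d.d.(rec X. c.(a.(X + X) + d.X\{c,d} + d.d.X\{d}))\{d} ⊢ --a--▸ v2, --d--▸ v3, --d--▸ v4
  v2 = (rec X. c.(a.(X + X) + d.X\{c,d} + d.d.X\{d})) + (rec X. c.(a.(X + X) + d.X\{c,d} + d.d.X\{d})) ⊢ --c--▸ v1
  v3 = (rec X. c.(a.(X + X) + d.X\{c,d} + d.d.X\{d}))\{c,d} ⊢ deadlocked
  v4 = d.(rec X. c.(a.(X + X) + d.X\{c,d} + d.d.X\{d}))\{d} ⊢ --d--▸ v5
  v5 = (rec X. c.(a.(X + X) + d.X\{c,d} + d.d.X\{d}))\{d} ⊢ --c--▸ v6
  v6 = (a.((rec X. c.(a.(X + X) + d.X\{c,d} + d.d.X\{d})) + (rec X. c.(a.(X + X) + d.X\{c,d} + d.d.X\{d}))) + d.(rec X. c.(a.(X + X) + d.X\{c,d} + d.d.X\{d}))\{c,d} + d.d.(rec X. c.(a.(X + X) + d.X\{c,d} + d.d.X\{d}))\{d})\{d} ⊢ --a--▸ v7
  v7 = ((rec X. c.(a.(X + X) + d.X\{c,d} + d.d.X\{d})) + (rec X. c.(a.(X + X) + d.X\{c,d} + d.d.X\{d})))\{d} ⊢ --c--▸ v6
Run σ = ⟨cc⟩ on P: start {u0}
  after c @ step 1: {u1}
  after c @ step 2: {u3}
  P completes σ.
Run σ = ⟨cc⟩ on Q: start {v0}
  after c @ step 1: {v1}
  after c @ step 2: ∅ (Q stuck)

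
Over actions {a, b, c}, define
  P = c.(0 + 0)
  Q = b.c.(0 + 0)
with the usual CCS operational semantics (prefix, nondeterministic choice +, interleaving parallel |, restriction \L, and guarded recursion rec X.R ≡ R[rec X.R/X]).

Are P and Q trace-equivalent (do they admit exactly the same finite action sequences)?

traces(P) ≠ traces(Q) — witness ⟨c⟩

Reachable graph of P (2 states):
  p0 = c.(0 + 0) | -c-> p1
  p1 = 0 + 0 | stopped
Reachable graph of Q (3 states):
  q0 = b.c.(0 + 0) | -b-> q1
  q1 = c.(0 + 0) | -c-> q2
  q2 = 0 + 0 | stopped
Trace ⟨c⟩ through P, begin at {p0}:
  step 1 (c): {p1}
  ✓ P
Trace ⟨c⟩ through Q, begin at {q0}:
  step 1 (c): no successor for Q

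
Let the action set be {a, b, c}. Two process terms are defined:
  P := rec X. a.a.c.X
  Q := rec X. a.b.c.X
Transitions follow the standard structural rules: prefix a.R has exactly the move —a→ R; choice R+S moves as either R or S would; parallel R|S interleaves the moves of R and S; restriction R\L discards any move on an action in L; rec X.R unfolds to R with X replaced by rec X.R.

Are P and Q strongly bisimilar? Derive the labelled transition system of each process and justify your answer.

P ≁ Q

P's transition system — 3 states:
  u0 = rec X. a.a.c.X → ··a··> u1
  u1 = a.c.(rec X. a.a.c.X) → ··a··> u2
  u2 = c.(rec X. a.a.c.X) → ··c··> u0
Q's transition system — 3 states:
  v0 = rec X. a.b.c.X → ··a··> v1
  v1 = b.c.(rec X. a.b.c.X) → ··b··> v2
  v2 = c.(rec X. a.b.c.X) → ··c··> v0
Bisimilarity quotient blocks:
  B0 = {u0}
  B1 = {u1}
  B2 = {u2}
  B3 = {v0}
  B4 = {v1}
  B5 = {v2}
u0 ∈ B0, v0 ∈ B3 → different blocks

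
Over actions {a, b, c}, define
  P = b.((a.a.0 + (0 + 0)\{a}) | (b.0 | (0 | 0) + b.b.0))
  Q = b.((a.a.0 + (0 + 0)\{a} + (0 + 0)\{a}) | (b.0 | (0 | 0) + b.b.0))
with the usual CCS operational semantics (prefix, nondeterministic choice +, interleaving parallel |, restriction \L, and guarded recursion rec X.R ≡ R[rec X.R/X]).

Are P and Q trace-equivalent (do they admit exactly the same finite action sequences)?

traces(P) = traces(Q)

P's transition system — 13 states:
  u0 = b.((a.a.0 + (0 + 0)\{a}) | (b.0 | (0 | 0) + b.b.0)) :: =b=> u1
  u1 = (a.a.0 + (0 + 0)\{a}) | (b.0 | (0 | 0) + b.b.0) :: =a=> u2, =b=> u3, =b=> u4
  u2 = a.0 | (b.0 | (0 | 0) + b.b.0) :: =a=> u5, =b=> u6, =b=> u7
  u3 = (a.a.0 + (0 + 0)\{a}) | (0 | (0 | 0)) :: =a=> u6
  u4 = (a.a.0 + (0 + 0)\{a}) | b.0 :: =a=> u7, =b=> u8
  u5 = 0 | (b.0 | (0 | 0) + b.b.0) :: =b=> u10, =b=> u9
  u6 = a.0 | (0 | (0 | 0)) :: =a=> u9
  u7 = a.0 | b.0 :: =a=> u10, =b=> u11
  u8 = (a.a.0 + (0 + 0)\{a}) | 0 :: =a=> u11
  u9 = 0 | (0 | (0 | 0)) :: ·
  u10 = 0 | b.0 :: =b=> u12
  u11 = a.0 | 0 :: =a=> u12
  u12 = 0 | 0 :: ·
Q's transition system — 13 states:
  v0 = b.((a.a.0 + (0 + 0)\{a} + (0 + 0)\{a}) | (b.0 | (0 | 0) + b.b.0)) :: =b=> v1
  v1 = (a.a.0 + (0 + 0)\{a} + (0 + 0)\{a}) | (b.0 | (0 | 0) + b.b.0) :: =a=> v2, =b=> v3, =b=> v4
  v2 = a.0 | (b.0 | (0 | 0) + b.b.0) :: =a=> v5, =b=> v6, =b=> v7
  v3 = (a.a.0 + (0 + 0)\{a} + (0 + 0)\{a}) | (0 | (0 | 0)) :: =a=> v6
  v4 = (a.a.0 + (0 + 0)\{a} + (0 + 0)\{a}) | b.0 :: =a=> v7, =b=> v8
  v5 = 0 | (b.0 | (0 | 0) + b.b.0) :: =b=> v10, =b=> v9
  v6 = a.0 | (0 | (0 | 0)) :: =a=> v9
  v7 = a.0 | b.0 :: =a=> v10, =b=> v11
  v8 = (a.a.0 + (0 + 0)\{a} + (0 + 0)\{a}) | 0 :: =a=> v11
  v9 = 0 | (0 | (0 | 0)) :: ·
  v10 = 0 | b.0 :: =b=> v12
  v11 = a.0 | 0 :: =a=> v12
  v12 = 0 | 0 :: ·
Bisimilarity quotient blocks:
  B0 = {u0, v0}
  B1 = {u1, v1}
  B2 = {u2, v2}
  B3 = {u11, u6, v11, v6}
  B4 = {u12, u9, v12, v9}
  B5 = {u5, v5}
  B6 = {u10, v10}
  B7 = {u7, v7}
  B8 = {u4, v4}
  B9 = {u3, u8, v3, v8}
u0 ∈ B0, v0 ∈ B0 → same block
Bisimilar ⇒ trace-equivalent.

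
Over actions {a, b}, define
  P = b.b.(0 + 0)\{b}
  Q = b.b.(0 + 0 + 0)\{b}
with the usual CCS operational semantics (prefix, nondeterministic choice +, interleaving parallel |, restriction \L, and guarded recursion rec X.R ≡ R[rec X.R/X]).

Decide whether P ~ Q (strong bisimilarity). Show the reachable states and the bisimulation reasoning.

P ~ Q

LTS(P): 3 reachable states
  p0 = b.b.(0 + 0)\{b} :: --b--▸ p1
  p1 = b.(0 + 0)\{b} :: --b--▸ p2
  p2 = (0 + 0)\{b} :: deadlocked
LTS(Q): 3 reachable states
  q0 = b.b.(0 + 0 + 0)\{b} :: --b--▸ q1
  q1 = b.(0 + 0 + 0)\{b} :: --b--▸ q2
  q2 = (0 + 0 + 0)\{b} :: deadlocked
Coarsest stable partition (strong bisimilarity classes):
  B0 = {p0, q0}
  B1 = {p1, q1}
  B2 = {p2, q2}
p0 ∈ B0, q0 ∈ B0 → same block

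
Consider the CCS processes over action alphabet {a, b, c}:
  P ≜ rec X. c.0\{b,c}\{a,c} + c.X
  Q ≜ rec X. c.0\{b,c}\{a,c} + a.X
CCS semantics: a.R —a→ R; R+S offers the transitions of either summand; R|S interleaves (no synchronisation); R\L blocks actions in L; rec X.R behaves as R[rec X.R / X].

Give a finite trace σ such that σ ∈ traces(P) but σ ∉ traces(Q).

cc

P's transition system — 2 states:
  m0 = rec X. c.0\{b,c}\{a,c} + c.X | --c--▸ m0, --c--▸ m1
  m1 = 0\{b,c}\{a,c} | stopped
Q's transition system — 2 states:
  n0 = rec X. c.0\{b,c}\{a,c} + a.X | --a--▸ n0, --c--▸ n1
  n1 = 0\{b,c}\{a,c} | stopped
Executing cc from P (initial set {m0}):
  [1] c ⇒ {m0, m1}
  [2] c ⇒ {m0, m1}
  — P admits the full trace.
Executing cc from Q (initial set {n0}):
  [1] c ⇒ {n1}
  [2] c ⇒ ∅  — Q cannot continue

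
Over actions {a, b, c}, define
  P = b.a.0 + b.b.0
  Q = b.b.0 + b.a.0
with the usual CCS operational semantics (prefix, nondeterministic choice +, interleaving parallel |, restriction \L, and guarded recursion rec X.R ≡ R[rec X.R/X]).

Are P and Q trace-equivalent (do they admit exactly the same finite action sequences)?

LTS(P): 4 reachable states
  m0 = b.a.0 + b.b.0 ⊢ ··b··> m1, ··b··> m2
  m1 = a.0 ⊢ ··a··> m3
  m2 = b.0 ⊢ ··b··> m3
  m3 = 0 ⊢ deadlocked
LTS(Q): 4 reachable states
  n0 = b.b.0 + b.a.0 ⊢ ··b··> n1, ··b··> n2
  n1 = a.0 ⊢ ··a··> n3
  n2 = b.0 ⊢ ··b··> n3
  n3 = 0 ⊢ deadlocked
Partition-refinement fixed point:
  B0 = {m0, n0}
  B1 = {m1, n1}
  B2 = {m3, n3}
  B3 = {m2, n2}
m0 ∈ B0, n0 ∈ B0 → same block
Bisimilar ⇒ trace-equivalent.

trace-equivalent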